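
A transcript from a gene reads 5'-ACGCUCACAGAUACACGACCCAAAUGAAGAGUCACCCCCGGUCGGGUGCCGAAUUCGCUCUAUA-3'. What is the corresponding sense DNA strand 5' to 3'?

The coding DNA strand has the same 5'→3' sequence as the mRNA with U replaced by T.

5'-ACGCTCACAGATACACGACCCAAATGAAGAGTCACCCCCGGTCGGGTGCCGAATTCGCTCTATA-3'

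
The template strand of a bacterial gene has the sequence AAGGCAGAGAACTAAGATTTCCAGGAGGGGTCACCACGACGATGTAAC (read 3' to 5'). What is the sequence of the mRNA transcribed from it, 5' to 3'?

Reading the template 3'→5' as shown, RNA polymerase pairs each base (A→U, T→A, G↔C) to build mRNA 5'→3' directly.

5'-UUCCGUCUCUUGAUUCUAAAGGUCCUCCCCAGUGGUGCUGCUACAUUG-3'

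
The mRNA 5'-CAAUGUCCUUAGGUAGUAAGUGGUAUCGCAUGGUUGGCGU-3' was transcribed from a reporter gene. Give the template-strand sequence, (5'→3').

5'-ACGCCAACCATGCGATACCACTTACTACCTAAGGACATTG-3'

Replace U with T to get the coding DNA strand: CAATGTCCTTAGGTAGTAAGTGGTATCGCATGGTTGGCGT. The template strand is its reverse complement (complement GTTACAGGAATCCATCATTCACCATAGCGTACCAACCGCA, then reverse).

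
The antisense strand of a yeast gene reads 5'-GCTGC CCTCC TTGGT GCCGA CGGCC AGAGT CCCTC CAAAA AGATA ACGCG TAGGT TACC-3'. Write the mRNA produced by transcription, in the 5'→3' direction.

The mRNA has the sequence of the coding strand (reverse complement of the template) with T→U. Reverse complement of GCTGCCCTCCTTGGTGCCGACGGCCAGAGTCCCTCCAAAAAGATAACGCGTAGGTTACC is GGTAACCTACGCGTTATCTTTTTGGAGGGACTCTGGCCGTCGGCACCAAGGAGGGCAGC; then T→U.

5'-GGUAACCUACGCGUUAUCUUUUUGGAGGGACUCUGGCCGUCGGCACCAAGGAGGGCAGC-3'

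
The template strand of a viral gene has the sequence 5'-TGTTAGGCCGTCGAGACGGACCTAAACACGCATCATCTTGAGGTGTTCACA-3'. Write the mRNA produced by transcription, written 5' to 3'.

RNA polymerase reads the template 3'→5' and synthesizes mRNA 5'→3' by base-pairing (A→U, T→A, G↔C). The complement of the template is ACAATCCGGCAGCTCTGCCTGGATTTGTGCGTAGTAGAACTCCACAAGTGT; antiparallel, so 5'→3' the coding strand is TGTGAACACCTCAAGATGATGCGTGTTTAGGTCCGTCTCGACGGCCTAACA. Replace T with U for the mRNA.

5'-UGUGAACACCUCAAGAUGAUGCGUGUUUAGGUCCGUCUCGACGGCCUAACA-3'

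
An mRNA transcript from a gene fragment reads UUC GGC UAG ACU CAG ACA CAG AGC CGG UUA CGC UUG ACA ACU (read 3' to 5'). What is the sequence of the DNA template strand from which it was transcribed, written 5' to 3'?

Written 5'→3' the mRNA is UCAACAGUUCGCAUUGGCCGAGACACAGACUCAGAUCGGCUU, so the coding DNA strand is TCAACAGTTCGCATTGGCCGAGACACAGACTCAGATCGGCTT. The template is its reverse complement.

5'-AAGCCGATCTGAGTCTGTGTCTCGGCCAATGCGAACTGTTGA-3'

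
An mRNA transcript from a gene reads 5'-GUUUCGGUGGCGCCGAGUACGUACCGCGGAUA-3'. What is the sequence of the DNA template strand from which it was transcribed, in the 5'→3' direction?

5'-TATCCGCGGTACGTACTCGGCGCCACCGAAAC-3'

Replace U with T to get the coding DNA strand: GTTTCGGTGGCGCCGAGTACGTACCGCGGATA. The template strand is its reverse complement (complement CAAAGCCACCGCGGCTCATGCATGGCGCCTAT, then reverse).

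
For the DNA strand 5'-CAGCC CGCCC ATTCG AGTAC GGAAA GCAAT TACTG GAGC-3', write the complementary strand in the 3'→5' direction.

3'-GTCGGGCGGGTAAGCTCATGCCTTTCGTTAATGACCTCG-5'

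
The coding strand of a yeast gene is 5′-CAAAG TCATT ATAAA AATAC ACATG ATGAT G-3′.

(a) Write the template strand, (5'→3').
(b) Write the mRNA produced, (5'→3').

(a) The template strand is the reverse complement of the coding strand: complement GTTTCAGTAATATTTTTATGTGTACTACTAC, then reverse.
(b) mRNA matches the coding strand with T→U.

(a) 5'-CATCATCATGTGTATTTTTATAATGACTTTG-3'
(b) 5'-CAAAGUCAUUAUAAAAAUACACAUGAUGAUG-3'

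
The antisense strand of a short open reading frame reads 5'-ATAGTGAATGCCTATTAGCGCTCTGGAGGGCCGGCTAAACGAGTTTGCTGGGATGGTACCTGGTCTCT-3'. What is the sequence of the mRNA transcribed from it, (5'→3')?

The mRNA has the sequence of the coding strand (reverse complement of the template) with T→U. Reverse complement of ATAGTGAATGCCTATTAGCGCTCTGGAGGGCCGGCTAAACGAGTTTGCTGGGATGGTACCTGGTCTCT is AGAGACCAGGTACCATCCCAGCAAACTCGTTTAGCCGGCCCTCCAGAGCGCTAATAGGCATTCACTAT; then T→U.

5'-AGAGACCAGGUACCAUCCCAGCAAACUCGUUUAGCCGGCCCUCCAGAGCGCUAAUAGGCAUUCACUAU-3'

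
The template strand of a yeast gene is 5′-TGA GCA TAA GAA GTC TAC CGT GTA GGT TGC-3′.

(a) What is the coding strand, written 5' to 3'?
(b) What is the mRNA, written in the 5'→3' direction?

(a) 5'-GCAACCTACACGGTAGACTTCTTATGCTCA-3'
(b) 5′-GCAACCUACACGGUAGACUUCUUAUGCUCA-3′

(a) The coding strand is the reverse complement of the template: complement ACTCGTATTCTTCAGATGGCACATCCAACG, then reverse.
(b) mRNA has the coding-strand sequence with T→U.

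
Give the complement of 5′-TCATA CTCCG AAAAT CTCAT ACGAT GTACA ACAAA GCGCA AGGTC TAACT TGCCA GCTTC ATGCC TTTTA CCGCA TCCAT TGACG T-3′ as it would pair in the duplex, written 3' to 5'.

3'-AGTATGAGGCTTTTAGAGTATGCTACATGTTGTTTCGCGTTCCAGATTGAACGGTCGAAGTACGGAAAATGGCGTAGGTAACTGCA-5'

Base-pairing A↔T, G↔C gives the complement. The complementary strand is antiparallel, so paired with a 5'→3' strand it runs 3'→5'.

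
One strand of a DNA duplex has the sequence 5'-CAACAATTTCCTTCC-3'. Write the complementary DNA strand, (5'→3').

5'-GGAAGGAAATTGTTG-3'

The complement of CAACAATTTCCTTCC is GTTGTTAAAGGAAGG (A↔T, G↔C). DNA strands are antiparallel, so the complementary strand runs 3'→5'; reversing gives the 5'→3' form.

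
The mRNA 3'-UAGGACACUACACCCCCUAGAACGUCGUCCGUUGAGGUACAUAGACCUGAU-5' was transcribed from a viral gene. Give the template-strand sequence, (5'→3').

5'-ATCCTGTGATGTGGGGGATCTTGCAGCAGGCAACTCCATGTATCTGGACTA-3'

Written 5'→3' the mRNA is UAGUCCAGAUACAUGGAGUUGCCUGCUGCAAGAUCCCCCACAUCACAGGAU, so the coding DNA strand is TAGTCCAGATACATGGAGTTGCCTGCTGCAAGATCCCCCACATCACAGGAT. The template is its reverse complement.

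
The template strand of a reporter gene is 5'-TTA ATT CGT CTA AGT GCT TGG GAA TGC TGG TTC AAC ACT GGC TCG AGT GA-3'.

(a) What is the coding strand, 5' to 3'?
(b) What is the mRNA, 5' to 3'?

(a) 5'-TCACTCGAGCCAGTGTTGAACCAGCATTCCCAAGCACTTAGACGAATTAA-3'
(b) 5'-UCACUCGAGCCAGUGUUGAACCAGCAUUCCCAAGCACUUAGACGAAUUAA-3'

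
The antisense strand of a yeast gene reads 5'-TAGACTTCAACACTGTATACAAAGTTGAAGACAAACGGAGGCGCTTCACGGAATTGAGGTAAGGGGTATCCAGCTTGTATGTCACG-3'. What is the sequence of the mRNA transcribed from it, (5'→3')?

5'-CGUGACAUACAAGCUGGAUACCCCUUACCUCAAUUCCGUGAAGCGCCUCCGUUUGUCUUCAACUUUGUAUACAGUGUUGAAGUCUA-3'

The mRNA has the sequence of the coding strand (reverse complement of the template) with T→U. Reverse complement of TAGACTTCAACACTGTATACAAAGTTGAAGACAAACGGAGGCGCTTCACGGAATTGAGGTAAGGGGTATCCAGCTTGTATGTCACG is CGTGACATACAAGCTGGATACCCCTTACCTCAATTCCGTGAAGCGCCTCCGTTTGTCTTCAACTTTGTATACAGTGTTGAAGTCTA; then T→U.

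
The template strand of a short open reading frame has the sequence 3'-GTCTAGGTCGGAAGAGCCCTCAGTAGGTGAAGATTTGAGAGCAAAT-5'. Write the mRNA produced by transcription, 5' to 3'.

Reading the template 3'→5' as shown, RNA polymerase pairs each base (A→U, T→A, G↔C) to build mRNA 5'→3' directly.

5'-CAGAUCCAGCCUUCUCGGGAGUCAUCCACUUCUAAACUCUCGUUUA-3'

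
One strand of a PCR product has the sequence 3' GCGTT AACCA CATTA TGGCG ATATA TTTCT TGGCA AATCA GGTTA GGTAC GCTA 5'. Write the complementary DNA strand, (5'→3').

The strand is given 3'→5', so its complement runs 5'→3' in the same left-to-right order: pair each base A↔T, G↔C.

5'-CGCAATTGGTGTAATACCGCTATATAAAGAACCGTTTAGTCCAATCCATGCGAT-3'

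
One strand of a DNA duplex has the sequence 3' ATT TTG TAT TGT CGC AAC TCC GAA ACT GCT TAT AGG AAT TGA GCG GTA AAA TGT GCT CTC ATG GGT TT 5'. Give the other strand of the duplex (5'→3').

5'-TAAAACATAACAGCGTTGAGGCTTTGACGAATATCCTTAACTCGCCATTTTACACGAGAGTACCCAAA-3'

The strand is given 3'→5', so its complement runs 5'→3' in the same left-to-right order: pair each base A↔T, G↔C.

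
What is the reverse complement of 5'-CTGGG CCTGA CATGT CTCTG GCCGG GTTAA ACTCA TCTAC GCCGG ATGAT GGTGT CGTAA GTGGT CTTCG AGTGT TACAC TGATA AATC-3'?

Reading the sequence 3'→5' and pairing each base (A↔T, G↔C) gives the reverse complement directly.

5'-GATTTATCAGTGTAACACTCGAAGACCACTTACGACACCATCATCCGGCGTAGATGAGTTTAACCCGGCCAGAGACATGTCAGGCCCAG-3'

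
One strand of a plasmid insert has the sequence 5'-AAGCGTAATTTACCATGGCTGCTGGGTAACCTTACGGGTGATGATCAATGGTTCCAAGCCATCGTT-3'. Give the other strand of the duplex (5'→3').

5'-AACGATGGCTTGGAACCATTGATCATCACCCGTAAGGTTACCCAGCAGCCATGGTAAATTACGCTT-3'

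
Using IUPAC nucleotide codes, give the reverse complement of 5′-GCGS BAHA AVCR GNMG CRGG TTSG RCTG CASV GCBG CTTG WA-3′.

Standard pairs A↔T, G↔C; ambiguity codes pair R↔Y, M↔K, W↔W, S↔S, B↔V, H↔D, N↔N. Complement (CGCSVTDTTBGYCNKCGYCCAASCYGACGTSBCGVCGAACWT), then reverse for 5'→3'.

5′-TWCAAGCVGCBSTGCAGYCSAACCYGCKNCYGBTTDTVSCGC-3′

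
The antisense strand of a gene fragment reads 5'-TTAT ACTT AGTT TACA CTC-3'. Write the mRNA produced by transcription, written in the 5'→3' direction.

5′-GAGUGUAAACUAAGUAUAA-3′

RNA polymerase reads the template 3'→5' and synthesizes mRNA 5'→3' by base-pairing (A→U, T→A, G↔C). The complement of the template is AATATGAATCAAATGTGAG; antiparallel, so 5'→3' the coding strand is GAGTGTAAACTAAGTATAA. Replace T with U for the mRNA.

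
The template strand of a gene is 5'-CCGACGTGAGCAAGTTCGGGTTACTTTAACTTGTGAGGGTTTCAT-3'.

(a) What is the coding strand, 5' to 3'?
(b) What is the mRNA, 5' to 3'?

(a) 5'-ATGAAACCCTCACAAGTTAAAGTAACCCGAACTTGCTCACGTCGG-3'
(b) 5'-AUGAAACCCUCACAAGUUAAAGUAACCCGAACUUGCUCACGUCGG-3'

(a) The coding strand is the reverse complement of the template: complement GGCTGCACTCGTTCAAGCCCAATGAAATTGAACACTCCCAAAGTA, then reverse.
(b) mRNA has the coding-strand sequence with T→U.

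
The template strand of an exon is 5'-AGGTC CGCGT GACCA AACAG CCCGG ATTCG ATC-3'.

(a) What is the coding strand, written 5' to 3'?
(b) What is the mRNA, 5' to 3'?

(a) 5'-GATCGAATCCGGGCTGTTTGGTCACGCGGACCT-3'
(b) 5'-GAUCGAAUCCGGGCUGUUUGGUCACGCGGACCU-3'

(a) The coding strand is the reverse complement of the template: complement TCCAGGCGCACTGGTTTGTCGGGCCTAAGCTAG, then reverse.
(b) mRNA has the coding-strand sequence with T→U.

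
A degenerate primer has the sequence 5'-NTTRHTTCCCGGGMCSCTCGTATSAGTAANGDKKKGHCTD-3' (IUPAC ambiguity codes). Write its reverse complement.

5'-HAGDCMMMHCNTTACTSATACGAGSGKCCCGGGAADYAAN-3'

Standard pairs A↔T, G↔C; ambiguity codes pair R↔Y, M↔K, S↔S, D↔H, N↔N. Complement (NAAYDAAGGGCCCKGSGAGCATASTCATTNCHMMMCDGAH), then reverse for 5'→3'.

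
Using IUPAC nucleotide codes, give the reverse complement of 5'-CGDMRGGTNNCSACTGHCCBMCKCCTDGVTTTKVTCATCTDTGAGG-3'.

5′-CCTCAHAGATGABMAAABCHAGGMGKVGGDCAGTSGNNACCYKHCG-3′

Standard pairs A↔T, G↔C; ambiguity codes pair R↔Y, M↔K, S↔S, B↔V, D↔H, N↔N. Complement (GCHKYCCANNGSTGACDGGVKGMGGAHCBAAAMBAGTAGAHACTCC), then reverse for 5'→3'.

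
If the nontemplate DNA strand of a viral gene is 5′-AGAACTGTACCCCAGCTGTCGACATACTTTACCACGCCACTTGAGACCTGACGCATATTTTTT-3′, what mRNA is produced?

5'-AGAACUGUACCCCAGCUGUCGACAUACUUUACCACGCCACUUGAGACCUGACGCAUAUUUUUU-3'

mRNA has the coding-strand sequence with U in place of T.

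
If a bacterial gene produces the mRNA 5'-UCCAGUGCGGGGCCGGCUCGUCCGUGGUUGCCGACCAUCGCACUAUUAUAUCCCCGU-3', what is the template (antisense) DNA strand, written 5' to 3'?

Replace U with T to get the coding DNA strand: TCCAGTGCGGGGCCGGCTCGTCCGTGGTTGCCGACCATCGCACTATTATATCCCCGT. The template strand is its reverse complement (complement AGGTCACGCCCCGGCCGAGCAGGCACCAACGGCTGGTAGCGTGATAATATAGGGGCA, then reverse).

5'-ACGGGGATATAATAGTGCGATGGTCGGCAACCACGGACGAGCCGGCCCCGCACTGGA-3'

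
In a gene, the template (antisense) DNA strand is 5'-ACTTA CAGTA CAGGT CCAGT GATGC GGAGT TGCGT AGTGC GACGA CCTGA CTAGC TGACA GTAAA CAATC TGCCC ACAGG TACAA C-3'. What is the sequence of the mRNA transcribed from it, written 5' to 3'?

5'-GUUGUACCUGUGGGCAGAUUGUUUACUGUCAGCUAGUCAGGUCGUCGCACUACGCAACUCCGCAUCACUGGACCUGUACUGUAAGU-3'

RNA polymerase reads the template 3'→5' and synthesizes mRNA 5'→3' by base-pairing (A→U, T→A, G↔C). The complement of the template is TGAATGTCATGTCCAGGTCACTACGCCTCAACGCATCACGCTGCTGGACTGATCGACTGTCATTTGTTAGACGGGTGTCCATGTTG; antiparallel, so 5'→3' the coding strand is GTTGTACCTGTGGGCAGATTGTTTACTGTCAGCTAGTCAGGTCGTCGCACTACGCAACTCCGCATCACTGGACCTGTACTGTAAGT. Replace T with U for the mRNA.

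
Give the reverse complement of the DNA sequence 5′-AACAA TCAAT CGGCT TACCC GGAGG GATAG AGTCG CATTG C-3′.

5'-GCAATGCGACTCTATCCCTCCGGGTAAGCCGATTGATTGTT-3'

Reading the sequence 3'→5' and pairing each base (A↔T, G↔C) gives the reverse complement directly.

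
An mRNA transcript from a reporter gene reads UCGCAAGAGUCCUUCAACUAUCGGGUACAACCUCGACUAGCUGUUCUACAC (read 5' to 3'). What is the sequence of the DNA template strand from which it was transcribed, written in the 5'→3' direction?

Replace U with T to get the coding DNA strand: TCGCAAGAGTCCTTCAACTATCGGGTACAACCTCGACTAGCTGTTCTACAC. The template strand is its reverse complement (complement AGCGTTCTCAGGAAGTTGATAGCCCATGTTGGAGCTGATCGACAAGATGTG, then reverse).

5′-GTGTAGAACAGCTAGTCGAGGTTGTACCCGATAGTTGAAGGACTCTTGCGA-3′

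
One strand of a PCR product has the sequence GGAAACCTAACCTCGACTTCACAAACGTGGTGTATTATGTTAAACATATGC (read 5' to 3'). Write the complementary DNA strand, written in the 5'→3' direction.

The complement of GGAAACCTAACCTCGACTTCACAAACGTGGTGTATTATGTTAAACATATGC is CCTTTGGATTGGAGCTGAAGTGTTTGCACCACATAATACAATTTGTATACG (A↔T, G↔C). DNA strands are antiparallel, so the complementary strand runs 3'→5'; reversing gives the 5'→3' form.

5'-GCATATGTTTAACATAATACACCACGTTTGTGAAGTCGAGGTTAGGTTTCC-3'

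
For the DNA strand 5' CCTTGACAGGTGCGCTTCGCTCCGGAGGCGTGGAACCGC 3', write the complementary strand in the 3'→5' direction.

3'-GGAACTGTCCACGCGAAGCGAGGCCTCCGCACCTTGGCG-5'

Base-pairing A↔T, G↔C gives the complement. The complementary strand is antiparallel, so paired with a 5'→3' strand it runs 3'→5'.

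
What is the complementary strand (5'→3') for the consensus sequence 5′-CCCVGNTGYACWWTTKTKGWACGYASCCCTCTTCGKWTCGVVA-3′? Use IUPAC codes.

Standard pairs A↔T, G↔C; ambiguity codes pair Y↔R, K↔M, W↔W, S↔S, V↔B, N↔N. Complement (GGGBCNACRTGWWAAMAMCWTGCRTSGGGAGAAGCMWAGCBBT), then reverse for 5'→3'.

5'-TBBCGAWMCGAAGAGGGSTRCGTWCMAMAAWWGTRCANCBGGG-3'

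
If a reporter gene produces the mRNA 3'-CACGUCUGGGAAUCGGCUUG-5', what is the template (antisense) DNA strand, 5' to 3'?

Written 5'→3' the mRNA is GUUCGGCUAAGGGUCUGCAC, so the coding DNA strand is GTTCGGCTAAGGGTCTGCAC. The template is its reverse complement.

5′-GTGCAGACCCTTAGCCGAAC-3′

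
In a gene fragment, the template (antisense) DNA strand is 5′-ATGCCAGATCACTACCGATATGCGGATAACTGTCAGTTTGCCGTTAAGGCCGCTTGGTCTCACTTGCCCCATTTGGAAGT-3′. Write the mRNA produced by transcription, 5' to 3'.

RNA polymerase reads the template 3'→5' and synthesizes mRNA 5'→3' by base-pairing (A→U, T→A, G↔C). The complement of the template is TACGGTCTAGTGATGGCTATACGCCTATTGACAGTCAAACGGCAATTCCGGCGAACCAGAGTGAACGGGGTAAACCTTCA; antiparallel, so 5'→3' the coding strand is ACTTCCAAATGGGGCAAGTGAGACCAAGCGGCCTTAACGGCAAACTGACAGTTATCCGCATATCGGTAGTGATCTGGCAT. Replace T with U for the mRNA.

5′-ACUUCCAAAUGGGGCAAGUGAGACCAAGCGGCCUUAACGGCAAACUGACAGUUAUCCGCAUAUCGGUAGUGAUCUGGCAU-3′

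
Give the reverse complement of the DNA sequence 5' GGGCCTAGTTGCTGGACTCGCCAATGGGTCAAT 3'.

5'-ATTGACCCATTGGCGAGTCCAGCAACTAGGCCC-3'

Complement each base (A↔T, G↔C): CCCGGATCAACGACCTGAGCGGTTACCCAGTTA. Then reverse.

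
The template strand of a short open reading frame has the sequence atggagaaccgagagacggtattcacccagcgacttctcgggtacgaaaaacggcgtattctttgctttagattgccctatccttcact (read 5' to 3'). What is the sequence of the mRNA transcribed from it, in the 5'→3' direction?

RNA polymerase reads the template 3'→5' and synthesizes mRNA 5'→3' by base-pairing (A→U, T→A, G↔C). The complement of the template is TACCTCTTGGCTCTCTGCCATAAGTGGGTCGCTGAAGAGCCCATGCTTTTTGCCGCATAAGAAACGAAATCTAACGGGATAGGAAGTGA; antiparallel, so 5'→3' the coding strand is AGTGAAGGATAGGGCAATCTAAAGCAAAGAATACGCCGTTTTTCGTACCCGAGAAGTCGCTGGGTGAATACCGTCTCTCGGTTCTCCAT. Replace T with U for the mRNA.

5'-AGUGAAGGAUAGGGCAAUCUAAAGCAAAGAAUACGCCGUUUUUCGUACCCGAGAAGUCGCUGGGUGAAUACCGUCUCUCGGUUCUCCAU-3'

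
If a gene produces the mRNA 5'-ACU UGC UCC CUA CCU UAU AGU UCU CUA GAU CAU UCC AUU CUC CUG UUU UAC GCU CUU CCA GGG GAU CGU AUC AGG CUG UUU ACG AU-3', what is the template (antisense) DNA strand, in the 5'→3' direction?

Replace U with T to get the coding DNA strand: ACTTGCTCCCTACCTTATAGTTCTCTAGATCATTCCATTCTCCTGTTTTACGCTCTTCCAGGGGATCGTATCAGGCTGTTTACGAT. The template strand is its reverse complement (complement TGAACGAGGGATGGAATATCAAGAGATCTAGTAAGGTAAGAGGACAAAATGCGAGAAGGTCCCCTAGCATAGTCCGACAAATGCTA, then reverse).

5'-ATCGTAAACAGCCTGATACGATCCCCTGGAAGAGCGTAAAACAGGAGAATGGAATGATCTAGAGAACTATAAGGTAGGGAGCAAGT-3'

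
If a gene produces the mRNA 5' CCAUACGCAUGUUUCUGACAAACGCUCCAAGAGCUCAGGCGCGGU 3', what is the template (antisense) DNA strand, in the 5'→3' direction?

5′-ACCGCGCCTGAGCTCTTGGAGCGTTTGTCAGAAACATGCGTATGG-3′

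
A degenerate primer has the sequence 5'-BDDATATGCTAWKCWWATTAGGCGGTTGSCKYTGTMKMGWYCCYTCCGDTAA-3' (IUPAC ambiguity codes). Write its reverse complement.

5'-TTAHCGGARGGRWCKMKACARMGSCAACCGCCTAATWWGMWTAGCATATHHV-3'

Standard pairs A↔T, G↔C; ambiguity codes pair Y↔R, M↔K, W↔W, S↔S, B↔V, D↔H. Complement (VHHTATACGATWMGWWTAATCCGCCAACSGMRACAKMKCWRGGRAGGCHATT), then reverse for 5'→3'.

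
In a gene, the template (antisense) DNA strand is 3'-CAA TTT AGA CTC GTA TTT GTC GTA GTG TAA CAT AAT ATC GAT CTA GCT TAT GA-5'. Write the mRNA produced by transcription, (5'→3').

Reading the template 3'→5' as shown, RNA polymerase pairs each base (A→U, T→A, G↔C) to build mRNA 5'→3' directly.

5′-GUUAAAUCUGAGCAUAAACAGCAUCACAUUGUAUUAUAGCUAGAUCGAAUACU-3′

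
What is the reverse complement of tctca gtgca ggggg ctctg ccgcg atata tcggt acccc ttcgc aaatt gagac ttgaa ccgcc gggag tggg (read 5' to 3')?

Reading the sequence 3'→5' and pairing each base (A↔T, G↔C) gives the reverse complement directly.

5′-CCCACTCCCGGCGGTTCAAGTCTCAATTTGCGAAGGGGTACCGATATATCGCGGCAGAGCCCCCTGCACTGAGA-3′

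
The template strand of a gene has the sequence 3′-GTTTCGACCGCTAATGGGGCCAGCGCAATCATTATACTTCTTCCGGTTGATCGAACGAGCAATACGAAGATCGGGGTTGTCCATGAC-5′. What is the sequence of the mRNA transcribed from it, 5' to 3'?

5′-CAAAGCUGGCGAUUACCCCGGUCGCGUUAGUAAUAUGAAGAAGGCCAACUAGCUUGCUCGUUAUGCUUCUAGCCCCAACAGGUACUG-3′

Reading the template 3'→5' as shown, RNA polymerase pairs each base (A→U, T→A, G↔C) to build mRNA 5'→3' directly.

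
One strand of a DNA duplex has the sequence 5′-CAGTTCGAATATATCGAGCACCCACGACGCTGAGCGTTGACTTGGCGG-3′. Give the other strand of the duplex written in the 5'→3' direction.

5'-CCGCCAAGTCAACGCTCAGCGTCGTGGGTGCTCGATATATTCGAACTG-3'

Pairing A↔T and G↔C gives GTCAAGCTTATATAGCTCGTGGGTGCTGCGACTCGCAACTGAACCGCC, running 3'→5'. Reverse for the 5'→3' convention.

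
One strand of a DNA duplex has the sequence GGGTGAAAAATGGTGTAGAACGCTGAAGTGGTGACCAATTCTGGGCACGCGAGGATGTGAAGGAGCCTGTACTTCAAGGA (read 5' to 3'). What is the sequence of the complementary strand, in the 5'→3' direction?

5'-TCCTTGAAGTACAGGCTCCTTCACATCCTCGCGTGCCCAGAATTGGTCACCACTTCAGCGTTCTACACCATTTTTCACCC-3'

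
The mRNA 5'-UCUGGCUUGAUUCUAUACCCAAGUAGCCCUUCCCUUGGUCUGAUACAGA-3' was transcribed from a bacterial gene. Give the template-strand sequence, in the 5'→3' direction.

5′-TCTGTATCAGACCAAGGGAAGGGCTACTTGGGTATAGAATCAAGCCAGA-3′

Replace U with T to get the coding DNA strand: TCTGGCTTGATTCTATACCCAAGTAGCCCTTCCCTTGGTCTGATACAGA. The template strand is its reverse complement (complement AGACCGAACTAAGATATGGGTTCATCGGGAAGGGAACCAGACTATGTCT, then reverse).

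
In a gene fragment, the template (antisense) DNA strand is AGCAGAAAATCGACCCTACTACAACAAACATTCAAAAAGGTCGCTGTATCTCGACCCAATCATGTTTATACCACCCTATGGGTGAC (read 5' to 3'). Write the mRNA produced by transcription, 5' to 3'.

RNA polymerase reads the template 3'→5' and synthesizes mRNA 5'→3' by base-pairing (A→U, T→A, G↔C). The complement of the template is TCGTCTTTTAGCTGGGATGATGTTGTTTGTAAGTTTTTCCAGCGACATAGAGCTGGGTTAGTACAAATATGGTGGGATACCCACTG; antiparallel, so 5'→3' the coding strand is GTCACCCATAGGGTGGTATAAACATGATTGGGTCGAGATACAGCGACCTTTTTGAATGTTTGTTGTAGTAGGGTCGATTTTCTGCT. Replace T with U for the mRNA.

5'-GUCACCCAUAGGGUGGUAUAAACAUGAUUGGGUCGAGAUACAGCGACCUUUUUGAAUGUUUGUUGUAGUAGGGUCGAUUUUCUGCU-3'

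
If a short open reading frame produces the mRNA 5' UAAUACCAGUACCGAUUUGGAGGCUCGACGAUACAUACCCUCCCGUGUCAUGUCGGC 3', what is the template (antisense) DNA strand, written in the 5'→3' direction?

5'-GCCGACATGACACGGGAGGGTATGTATCGTCGAGCCTCCAAATCGGTACTGGTATTA-3'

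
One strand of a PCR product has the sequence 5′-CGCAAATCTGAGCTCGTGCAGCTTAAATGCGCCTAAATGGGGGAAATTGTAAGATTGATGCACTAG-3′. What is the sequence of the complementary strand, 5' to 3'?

5′-CTAGTGCATCAATCTTACAATTTCCCCCATTTAGGCGCATTTAAGCTGCACGAGCTCAGATTTGCG-3′

The complement of CGCAAATCTGAGCTCGTGCAGCTTAAATGCGCCTAAATGGGGGAAATTGTAAGATTGATGCACTAG is GCGTTTAGACTCGAGCACGTCGAATTTACGCGGATTTACCCCCTTTAACATTCTAACTACGTGATC (A↔T, G↔C). DNA strands are antiparallel, so the complementary strand runs 3'→5'; reversing gives the 5'→3' form.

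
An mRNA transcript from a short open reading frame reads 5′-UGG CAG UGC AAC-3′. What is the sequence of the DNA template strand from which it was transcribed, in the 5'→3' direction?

Replace U with T to get the coding DNA strand: TGGCAGTGCAAC. The template strand is its reverse complement (complement ACCGTCACGTTG, then reverse).

5′-GTTGCACTGCCA-3′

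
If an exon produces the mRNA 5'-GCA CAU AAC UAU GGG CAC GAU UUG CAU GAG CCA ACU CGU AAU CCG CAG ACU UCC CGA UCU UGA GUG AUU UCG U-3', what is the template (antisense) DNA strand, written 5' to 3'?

Replace U with T to get the coding DNA strand: GCACATAACTATGGGCACGATTTGCATGAGCCAACTCGTAATCCGCAGACTTCCCGATCTTGAGTGATTTCGT. The template strand is its reverse complement (complement CGTGTATTGATACCCGTGCTAAACGTACTCGGTTGAGCATTAGGCGTCTGAAGGGCTAGAACTCACTAAAGCA, then reverse).

5'-ACGAAATCACTCAAGATCGGGAAGTCTGCGGATTACGAGTTGGCTCATGCAAATCGTGCCCATAGTTATGTGC-3'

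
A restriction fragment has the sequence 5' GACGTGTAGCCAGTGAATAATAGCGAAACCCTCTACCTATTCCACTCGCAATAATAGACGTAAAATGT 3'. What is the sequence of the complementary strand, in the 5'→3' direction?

Pairing A↔T and G↔C gives CTGCACATCGGTCACTTATTATCGCTTTGGGAGATGGATAAGGTGAGCGTTATTATCTGCATTTTACA, running 3'→5'. Reverse for the 5'→3' convention.

5′-ACATTTTACGTCTATTATTGCGAGTGGAATAGGTAGAGGGTTTCGCTATTATTCACTGGCTACACGTC-3′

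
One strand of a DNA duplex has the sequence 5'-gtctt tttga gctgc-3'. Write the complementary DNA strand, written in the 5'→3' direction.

5'-GCAGCTCAAAAAGAC-3'

The complement of GTCTTTTTGAGCTGC is CAGAAAAACTCGACG (A↔T, G↔C). DNA strands are antiparallel, so the complementary strand runs 3'→5'; reversing gives the 5'→3' form.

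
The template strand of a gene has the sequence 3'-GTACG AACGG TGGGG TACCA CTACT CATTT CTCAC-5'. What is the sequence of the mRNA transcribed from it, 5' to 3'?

Reading the template 3'→5' as shown, RNA polymerase pairs each base (A→U, T→A, G↔C) to build mRNA 5'→3' directly.

5'-CAUGCUUGCCACCCCAUGGUGAUGAGUAAAGAGUG-3'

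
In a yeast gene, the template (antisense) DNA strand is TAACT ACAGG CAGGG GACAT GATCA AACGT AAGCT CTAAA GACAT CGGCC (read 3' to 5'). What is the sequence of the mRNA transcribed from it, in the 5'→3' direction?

5'-AUUGAUGUCCGUCCCCUGUACUAGUUUGCAUUCGAGAUUUCUGUAGCCGG-3'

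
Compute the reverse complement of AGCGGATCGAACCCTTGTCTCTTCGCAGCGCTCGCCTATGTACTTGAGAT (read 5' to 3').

Reading the sequence 3'→5' and pairing each base (A↔T, G↔C) gives the reverse complement directly.

5′-ATCTCAAGTACATAGGCGAGCGCTGCGAAGAGACAAGGGTTCGATCCGCT-3′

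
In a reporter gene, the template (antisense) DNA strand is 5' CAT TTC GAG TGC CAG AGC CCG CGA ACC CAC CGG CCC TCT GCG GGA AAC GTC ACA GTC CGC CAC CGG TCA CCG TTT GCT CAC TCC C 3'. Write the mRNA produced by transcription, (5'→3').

The mRNA has the sequence of the coding strand (reverse complement of the template) with T→U. Reverse complement of CATTTCGAGTGCCAGAGCCCGCGAACCCACCGGCCCTCTGCGGGAAACGTCACAGTCCGCCACCGGTCACCGTTTGCTCACTCCC is GGGAGTGAGCAAACGGTGACCGGTGGCGGACTGTGACGTTTCCCGCAGAGGGCCGGTGGGTTCGCGGGCTCTGGCACTCGAAATG; then T→U.

5'-GGGAGUGAGCAAACGGUGACCGGUGGCGGACUGUGACGUUUCCCGCAGAGGGCCGGUGGGUUCGCGGGCUCUGGCACUCGAAAUG-3'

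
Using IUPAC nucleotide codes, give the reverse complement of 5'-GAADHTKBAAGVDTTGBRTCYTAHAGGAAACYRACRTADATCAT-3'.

Standard pairs A↔T, G↔C; ambiguity codes pair R↔Y, K↔M, B↔V, D↔H. Complement (CTTHDAMVTTCBHAACVYAGRATDTCCTTTGRYTGYATHTAGTA), then reverse for 5'→3'.

5'-ATGATHTAYGTYRGTTTCCTDTARGAYVCAAHBCTTVMADHTTC-3'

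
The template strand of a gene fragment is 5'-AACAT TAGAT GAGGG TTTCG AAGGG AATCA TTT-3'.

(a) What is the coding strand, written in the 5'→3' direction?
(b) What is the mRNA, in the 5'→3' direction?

(a) The coding strand is the reverse complement of the template: complement TTGTAATCTACTCCCAAAGCTTCCCTTAGTAAA, then reverse.
(b) mRNA has the coding-strand sequence with T→U.

(a) 5'-AAATGATTCCCTTCGAAACCCTCATCTAATGTT-3'
(b) 5′-AAAUGAUUCCCUUCGAAACCCUCAUCUAAUGUU-3′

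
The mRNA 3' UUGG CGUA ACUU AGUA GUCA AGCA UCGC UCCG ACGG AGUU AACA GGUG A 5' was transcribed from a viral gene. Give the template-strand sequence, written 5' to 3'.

Written 5'→3' the mRNA is AGUGGACAAUUGAGGCAGCCUCGCUACGAACUGAUGAUUCAAUGCGGUU, so the coding DNA strand is AGTGGACAATTGAGGCAGCCTCGCTACGAACTGATGATTCAATGCGGTT. The template is its reverse complement.

5'-AACCGCATTGAATCATCAGTTCGTAGCGAGGCTGCCTCAATTGTCCACT-3'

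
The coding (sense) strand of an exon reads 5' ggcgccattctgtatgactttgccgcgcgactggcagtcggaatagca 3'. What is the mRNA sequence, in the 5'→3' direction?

The mRNA is synthesized from the template strand, so it matches the coding strand with T replaced by U.

5'-GGCGCCAUUCUGUAUGACUUUGCCGCGCGACUGGCAGUCGGAAUAGCA-3'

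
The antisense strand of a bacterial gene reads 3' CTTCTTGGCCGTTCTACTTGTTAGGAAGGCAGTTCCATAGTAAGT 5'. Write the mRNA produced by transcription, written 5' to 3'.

5′-GAAGAACCGGCAAGAUGAACAAUCCUUCCGUCAAGGUAUCAUUCA-3′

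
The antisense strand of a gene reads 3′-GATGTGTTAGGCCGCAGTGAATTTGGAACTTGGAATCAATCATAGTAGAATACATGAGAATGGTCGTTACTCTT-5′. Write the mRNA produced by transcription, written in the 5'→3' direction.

5'-CUACACAAUCCGGCGUCACUUAAACCUUGAACCUUAGUUAGUAUCAUCUUAUGUACUCUUACCAGCAAUGAGAA-3'

Reading the template 3'→5' as shown, RNA polymerase pairs each base (A→U, T→A, G↔C) to build mRNA 5'→3' directly.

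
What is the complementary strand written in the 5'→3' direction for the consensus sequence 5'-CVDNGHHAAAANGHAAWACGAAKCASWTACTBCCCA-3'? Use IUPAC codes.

5'-TGGGVAGTAWSTGMTTCGTWTTDCNTTTTDDCNHBG-3'

Standard pairs A↔T, G↔C; ambiguity codes pair K↔M, W↔W, S↔S, B↔V, D↔H, N↔N. Complement (GBHNCDDTTTTNCDTTWTGCTTMGTSWATGAVGGGT), then reverse for 5'→3'.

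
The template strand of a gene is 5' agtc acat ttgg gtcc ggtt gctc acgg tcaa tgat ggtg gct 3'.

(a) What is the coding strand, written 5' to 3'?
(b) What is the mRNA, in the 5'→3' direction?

(a) 5′-AGCCACCATCATTGACCGTGAGCAACCGGACCCAAATGTGACT-3′
(b) 5'-AGCCACCAUCAUUGACCGUGAGCAACCGGACCCAAAUGUGACU-3'

(a) The coding strand is the reverse complement of the template: complement TCAGTGTAAACCCAGGCCAACGAGTGCCAGTTACTACCACCGA, then reverse.
(b) mRNA has the coding-strand sequence with T→U.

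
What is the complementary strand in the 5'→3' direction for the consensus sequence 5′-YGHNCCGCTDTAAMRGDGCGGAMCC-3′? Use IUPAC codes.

Standard pairs A↔T, G↔C; ambiguity codes pair R↔Y, M↔K, D↔H, N↔N. Complement (RCDNGGCGAHATTKYCHCGCCTKGG), then reverse for 5'→3'.

5′-GGKTCCGCHCYKTTAHAGCGGNDCR-3′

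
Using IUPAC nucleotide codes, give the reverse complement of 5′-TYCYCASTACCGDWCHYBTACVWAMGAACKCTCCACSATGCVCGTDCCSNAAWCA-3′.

5'-TGWTTNSGGHACGBGCATSGTGGAGMGTTCKTWBGTAVRDGWHCGGTASTGRGRA-3'

Standard pairs A↔T, G↔C; ambiguity codes pair Y↔R, M↔K, W↔W, S↔S, B↔V, D↔H, N↔N. Complement (ARGRGTSATGGCHWGDRVATGBWTKCTTGMGAGGTGSTACGBGCAHGGSNTTWGT), then reverse for 5'→3'.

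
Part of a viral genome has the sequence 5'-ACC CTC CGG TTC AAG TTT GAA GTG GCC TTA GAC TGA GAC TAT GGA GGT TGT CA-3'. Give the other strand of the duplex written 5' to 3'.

Pairing A↔T and G↔C gives TGGGAGGCCAAGTTCAAACTTCACCGGAATCTGACTCTGATACCTCCAACAGT, running 3'→5'. Reverse for the 5'→3' convention.

5'-TGACAACCTCCATAGTCTCAGTCTAAGGCCACTTCAAACTTGAACCGGAGGGT-3'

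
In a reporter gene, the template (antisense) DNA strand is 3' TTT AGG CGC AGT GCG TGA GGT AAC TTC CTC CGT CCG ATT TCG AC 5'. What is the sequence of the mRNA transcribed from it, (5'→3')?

5'-AAAUCCGCGUCACGCACUCCAUUGAAGGAGGCAGGCUAAAGCUG-3'

Reading the template 3'→5' as shown, RNA polymerase pairs each base (A→U, T→A, G↔C) to build mRNA 5'→3' directly.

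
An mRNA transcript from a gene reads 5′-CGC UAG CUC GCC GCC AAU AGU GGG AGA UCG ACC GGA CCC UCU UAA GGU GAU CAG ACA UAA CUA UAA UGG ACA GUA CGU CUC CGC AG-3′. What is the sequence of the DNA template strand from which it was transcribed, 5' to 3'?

5'-CTGCGGAGACGTACTGTCCATTATAGTTATGTCTGATCACCTTAAGAGGGTCCGGTCGATCTCCCACTATTGGCGGCGAGCTAGCG-3'

Replace U with T to get the coding DNA strand: CGCTAGCTCGCCGCCAATAGTGGGAGATCGACCGGACCCTCTTAAGGTGATCAGACATAACTATAATGGACAGTACGTCTCCGCAG. The template strand is its reverse complement (complement GCGATCGAGCGGCGGTTATCACCCTCTAGCTGGCCTGGGAGAATTCCACTAGTCTGTATTGATATTACCTGTCATGCAGAGGCGTC, then reverse).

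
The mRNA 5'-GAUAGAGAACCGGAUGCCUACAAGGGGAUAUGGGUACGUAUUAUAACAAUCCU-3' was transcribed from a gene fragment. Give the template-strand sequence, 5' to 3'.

5'-AGGATTGTTATAATACGTACCCATATCCCCTTGTAGGCATCCGGTTCTCTATC-3'

Replace U with T to get the coding DNA strand: GATAGAGAACCGGATGCCTACAAGGGGATATGGGTACGTATTATAACAATCCT. The template strand is its reverse complement (complement CTATCTCTTGGCCTACGGATGTTCCCCTATACCCATGCATAATATTGTTAGGA, then reverse).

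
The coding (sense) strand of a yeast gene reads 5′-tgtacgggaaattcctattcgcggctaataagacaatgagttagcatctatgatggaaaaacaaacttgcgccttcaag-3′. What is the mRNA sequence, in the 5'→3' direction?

mRNA has the coding-strand sequence with U in place of T.

5′-UGUACGGGAAAUUCCUAUUCGCGGCUAAUAAGACAAUGAGUUAGCAUCUAUGAUGGAAAAACAAACUUGCGCCUUCAAG-3′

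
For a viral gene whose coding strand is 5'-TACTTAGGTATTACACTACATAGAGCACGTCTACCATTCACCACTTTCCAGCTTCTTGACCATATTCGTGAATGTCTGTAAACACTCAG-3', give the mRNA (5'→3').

5'-UACUUAGGUAUUACACUACAUAGAGCACGUCUACCAUUCACCACUUUCCAGCUUCUUGACCAUAUUCGUGAAUGUCUGUAAACACUCAG-3'

mRNA has the coding-strand sequence with U in place of T.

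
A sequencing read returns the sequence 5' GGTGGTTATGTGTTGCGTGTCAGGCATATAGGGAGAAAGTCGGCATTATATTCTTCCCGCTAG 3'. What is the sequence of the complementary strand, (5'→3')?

The complement of GGTGGTTATGTGTTGCGTGTCAGGCATATAGGGAGAAAGTCGGCATTATATTCTTCCCGCTAG is CCACCAATACACAACGCACAGTCCGTATATCCCTCTTTCAGCCGTAATATAAGAAGGGCGATC (A↔T, G↔C). DNA strands are antiparallel, so the complementary strand runs 3'→5'; reversing gives the 5'→3' form.

5'-CTAGCGGGAAGAATATAATGCCGACTTTCTCCCTATATGCCTGACACGCAACACATAACCACC-3'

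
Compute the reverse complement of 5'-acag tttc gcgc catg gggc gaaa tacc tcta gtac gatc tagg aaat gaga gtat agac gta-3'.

5'-TACGTCTATACTCTCATTTCCTAGATCGTACTAGAGGTATTTCGCCCCATGGCGCGAAACTGT-3'

Reading the sequence 3'→5' and pairing each base (A↔T, G↔C) gives the reverse complement directly.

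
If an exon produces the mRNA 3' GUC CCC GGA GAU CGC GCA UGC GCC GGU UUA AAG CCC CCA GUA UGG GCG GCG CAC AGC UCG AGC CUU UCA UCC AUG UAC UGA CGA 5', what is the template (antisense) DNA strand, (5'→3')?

5'-CAGGGGCCTCTAGCGCGTACGCGGCCAAATTTCGGGGGTCATACCCGCCGCGTGTCGAGCTCGGAAAGTAGGTACATGACTGCT-3'

Written 5'→3' the mRNA is AGCAGUCAUGUACCUACUUUCCGAGCUCGACACGCGGCGGGUAUGACCCCCGAAAUUUGGCCGCGUACGCGCUAGAGGCCCCUG, so the coding DNA strand is AGCAGTCATGTACCTACTTTCCGAGCTCGACACGCGGCGGGTATGACCCCCGAAATTTGGCCGCGTACGCGCTAGAGGCCCCTG. The template is its reverse complement.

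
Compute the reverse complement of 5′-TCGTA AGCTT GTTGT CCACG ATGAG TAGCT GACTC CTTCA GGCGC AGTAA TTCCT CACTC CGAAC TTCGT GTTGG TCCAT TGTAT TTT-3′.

5'-AAAATACAATGGACCAACACGAAGTTCGGAGTGAGGAATTACTGCGCCTGAAGGAGTCAGCTACTCATCGTGGACAACAAGCTTACGA-3'

Complement each base (A↔T, G↔C): AGCATTCGAACAACAGGTGCTACTCATCGACTGAGGAAGTCCGCGTCATTAAGGAGTGAGGCTTGAAGCACAACCAGGTAACATAAAA. Then reverse.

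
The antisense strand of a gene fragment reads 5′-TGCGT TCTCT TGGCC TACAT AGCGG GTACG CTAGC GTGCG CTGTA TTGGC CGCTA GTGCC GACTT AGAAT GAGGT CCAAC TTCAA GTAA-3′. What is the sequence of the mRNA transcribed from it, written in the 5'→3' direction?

RNA polymerase reads the template 3'→5' and synthesizes mRNA 5'→3' by base-pairing (A→U, T→A, G↔C). The complement of the template is ACGCAAGAGAACCGGATGTATCGCCCATGCGATCGCACGCGACATAACCGGCGATCACGGCTGAATCTTACTCCAGGTTGAAGTTCATT; antiparallel, so 5'→3' the coding strand is TTACTTGAAGTTGGACCTCATTCTAAGTCGGCACTAGCGGCCAATACAGCGCACGCTAGCGTACCCGCTATGTAGGCCAAGAGAACGCA. Replace T with U for the mRNA.

5'-UUACUUGAAGUUGGACCUCAUUCUAAGUCGGCACUAGCGGCCAAUACAGCGCACGCUAGCGUACCCGCUAUGUAGGCCAAGAGAACGCA-3'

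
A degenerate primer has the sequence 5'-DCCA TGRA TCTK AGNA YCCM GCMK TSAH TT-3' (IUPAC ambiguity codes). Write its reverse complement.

5'-AADTSAMKGCKGGRTNCTMAGATYCATGGH-3'

Standard pairs A↔T, G↔C; ambiguity codes pair R↔Y, M↔K, S↔S, D↔H, N↔N. Complement (HGGTACYTAGAMTCNTRGGKCGKMASTDAA), then reverse for 5'→3'.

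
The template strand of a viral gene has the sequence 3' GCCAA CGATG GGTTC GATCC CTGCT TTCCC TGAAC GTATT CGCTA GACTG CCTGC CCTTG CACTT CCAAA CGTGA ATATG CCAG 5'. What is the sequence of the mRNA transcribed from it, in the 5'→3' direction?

Reading the template 3'→5' as shown, RNA polymerase pairs each base (A→U, T→A, G↔C) to build mRNA 5'→3' directly.

5'-CGGUUGCUACCCAAGCUAGGGACGAAAGGGACUUGCAUAAGCGAUCUGACGGACGGGAACGUGAAGGUUUGCACUUAUACGGUC-3'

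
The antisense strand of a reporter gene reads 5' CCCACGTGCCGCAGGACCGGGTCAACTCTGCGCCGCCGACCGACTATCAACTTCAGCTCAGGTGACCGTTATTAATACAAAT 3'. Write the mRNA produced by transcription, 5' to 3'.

5′-AUUUGUAUUAAUAACGGUCACCUGAGCUGAAGUUGAUAGUCGGUCGGCGGCGCAGAGUUGACCCGGUCCUGCGGCACGUGGG-3′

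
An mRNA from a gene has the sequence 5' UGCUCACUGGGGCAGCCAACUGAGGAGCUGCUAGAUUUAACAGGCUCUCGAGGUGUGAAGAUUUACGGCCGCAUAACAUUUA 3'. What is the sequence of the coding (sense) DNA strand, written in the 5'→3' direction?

5'-TGCTCACTGGGGCAGCCAACTGAGGAGCTGCTAGATTTAACAGGCTCTCGAGGTGTGAAGATTTACGGCCGCATAACATTTA-3'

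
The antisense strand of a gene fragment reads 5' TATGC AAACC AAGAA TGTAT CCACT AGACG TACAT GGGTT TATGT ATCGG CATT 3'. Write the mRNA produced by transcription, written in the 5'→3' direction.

5′-AAUGCCGAUACAUAAACCCAUGUACGUCUAGUGGAUACAUUCUUGGUUUGCAUA-3′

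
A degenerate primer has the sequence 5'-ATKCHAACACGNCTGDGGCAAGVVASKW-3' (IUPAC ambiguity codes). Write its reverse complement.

Standard pairs A↔T, G↔C; ambiguity codes pair K↔M, W↔W, S↔S, D↔H, V↔B, N↔N. Complement (TAMGDTTGTGCNGACHCCGTTCBBTSMW), then reverse for 5'→3'.

5'-WMSTBBCTTGCCHCAGNCGTGTTDGMAT-3'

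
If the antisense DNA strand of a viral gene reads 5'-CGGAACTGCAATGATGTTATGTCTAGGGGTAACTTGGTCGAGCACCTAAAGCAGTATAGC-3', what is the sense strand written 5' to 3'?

The coding strand is complementary and antiparallel to the template: take the complement (A↔T, G↔C) and reverse.

5'-GCTATACTGCTTTAGGTGCTCGACCAAGTTACCCCTAGACATAACATCATTGCAGTTCCG-3'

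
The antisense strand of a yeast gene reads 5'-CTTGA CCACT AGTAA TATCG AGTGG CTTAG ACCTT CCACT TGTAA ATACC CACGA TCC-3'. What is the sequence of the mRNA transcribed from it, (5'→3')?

RNA polymerase reads the template 3'→5' and synthesizes mRNA 5'→3' by base-pairing (A→U, T→A, G↔C). The complement of the template is GAACTGGTGATCATTATAGCTCACCGAATCTGGAAGGTGAACATTTATGGGTGCTAGG; antiparallel, so 5'→3' the coding strand is GGATCGTGGGTATTTACAAGTGGAAGGTCTAAGCCACTCGATATTACTAGTGGTCAAG. Replace T with U for the mRNA.

5′-GGAUCGUGGGUAUUUACAAGUGGAAGGUCUAAGCCACUCGAUAUUACUAGUGGUCAAG-3′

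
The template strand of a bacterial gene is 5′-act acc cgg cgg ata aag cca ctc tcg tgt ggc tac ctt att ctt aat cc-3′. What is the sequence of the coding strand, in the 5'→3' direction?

5'-GGATTAAGAATAAGGTAGCCACACGAGAGTGGCTTTATCCGCCGGGTAGT-3'

The coding strand is complementary and antiparallel to the template: take the complement (A↔T, G↔C) and reverse.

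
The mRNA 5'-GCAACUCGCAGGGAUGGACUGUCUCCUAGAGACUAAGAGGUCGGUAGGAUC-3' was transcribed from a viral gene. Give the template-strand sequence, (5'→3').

Replace U with T to get the coding DNA strand: GCAACTCGCAGGGATGGACTGTCTCCTAGAGACTAAGAGGTCGGTAGGATC. The template strand is its reverse complement (complement CGTTGAGCGTCCCTACCTGACAGAGGATCTCTGATTCTCCAGCCATCCTAG, then reverse).

5'-GATCCTACCGACCTCTTAGTCTCTAGGAGACAGTCCATCCCTGCGAGTTGC-3'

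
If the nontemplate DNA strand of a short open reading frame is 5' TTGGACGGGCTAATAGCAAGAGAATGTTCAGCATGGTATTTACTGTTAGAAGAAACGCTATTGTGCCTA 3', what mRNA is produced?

The mRNA is synthesized from the template strand, so it matches the coding strand with T replaced by U.

5'-UUGGACGGGCUAAUAGCAAGAGAAUGUUCAGCAUGGUAUUUACUGUUAGAAGAAACGCUAUUGUGCCUA-3'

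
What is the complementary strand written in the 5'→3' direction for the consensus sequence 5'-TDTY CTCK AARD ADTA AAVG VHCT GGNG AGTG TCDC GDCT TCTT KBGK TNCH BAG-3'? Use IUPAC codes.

5′-CTVDGNAMCVMAAGAAGHCGHGACACTCNCCAGDBCBTTTAHTHYTTMGAGRAHA-3′

Standard pairs A↔T, G↔C; ambiguity codes pair R↔Y, K↔M, B↔V, D↔H, N↔N. Complement (AHARGAGMTTYHTHATTTBCBDGACCNCTCACAGHGCHGAAGAAMVCMANGDVTC), then reverse for 5'→3'.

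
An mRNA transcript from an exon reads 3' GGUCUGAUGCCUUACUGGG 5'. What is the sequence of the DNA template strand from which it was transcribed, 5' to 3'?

Written 5'→3' the mRNA is GGGUCAUUCCGUAGUCUGG, so the coding DNA strand is GGGTCATTCCGTAGTCTGG. The template is its reverse complement.

5'-CCAGACTACGGAATGACCC-3'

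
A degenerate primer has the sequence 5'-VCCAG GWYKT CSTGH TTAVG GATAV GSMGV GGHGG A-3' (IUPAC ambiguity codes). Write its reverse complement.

5'-TCCDCCBCKSCBTATCCBTAADCASGAMRWCCTGGB-3'

Standard pairs A↔T, G↔C; ambiguity codes pair Y↔R, M↔K, W↔W, S↔S, H↔D, V↔B. Complement (BGGTCCWRMAGSACDAATBCCTATBCSKCBCCDCCT), then reverse for 5'→3'.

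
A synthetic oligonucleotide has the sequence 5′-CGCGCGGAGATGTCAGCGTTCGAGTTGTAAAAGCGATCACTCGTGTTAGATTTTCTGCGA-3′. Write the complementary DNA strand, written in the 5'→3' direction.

5'-TCGCAGAAAATCTAACACGAGTGATCGCTTTTACAACTCGAACGCTGACATCTCCGCGCG-3'

Pairing A↔T and G↔C gives GCGCGCCTCTACAGTCGCAAGCTCAACATTTTCGCTAGTGAGCACAATCTAAAAGACGCT, running 3'→5'. Reverse for the 5'→3' convention.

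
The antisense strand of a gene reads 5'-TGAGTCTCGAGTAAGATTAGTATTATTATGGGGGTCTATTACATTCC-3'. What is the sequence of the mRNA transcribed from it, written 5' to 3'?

5'-GGAAUGUAAUAGACCCCCAUAAUAAUACUAAUCUUACUCGAGACUCA-3'

RNA polymerase reads the template 3'→5' and synthesizes mRNA 5'→3' by base-pairing (A→U, T→A, G↔C). The complement of the template is ACTCAGAGCTCATTCTAATCATAATAATACCCCCAGATAATGTAAGG; antiparallel, so 5'→3' the coding strand is GGAATGTAATAGACCCCCATAATAATACTAATCTTACTCGAGACTCA. Replace T with U for the mRNA.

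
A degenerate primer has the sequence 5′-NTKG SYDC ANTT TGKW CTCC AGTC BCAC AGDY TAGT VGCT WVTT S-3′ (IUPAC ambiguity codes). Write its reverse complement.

5'-SAABWAGCBACTARHCTGTGVGACTGGAGWMCAAANTGHRSCMAN-3'

Standard pairs A↔T, G↔C; ambiguity codes pair Y↔R, K↔M, W↔W, S↔S, B↔V, D↔H, N↔N. Complement (NAMCSRHGTNAAACMWGAGGTCAGVGTGTCHRATCABCGAWBAAS), then reverse for 5'→3'.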